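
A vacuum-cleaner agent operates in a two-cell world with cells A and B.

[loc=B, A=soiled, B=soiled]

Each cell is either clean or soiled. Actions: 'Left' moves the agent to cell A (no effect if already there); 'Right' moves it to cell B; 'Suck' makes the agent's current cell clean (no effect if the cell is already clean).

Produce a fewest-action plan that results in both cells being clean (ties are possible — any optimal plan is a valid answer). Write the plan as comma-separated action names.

Suck, Left, Suck

[1] after Suck: in B — A soiled, B clean
[2] after Left: in A — A soiled, B clean
[3] after Suck: in A — A clean, B clean
min 3: Suck B + move + Suck A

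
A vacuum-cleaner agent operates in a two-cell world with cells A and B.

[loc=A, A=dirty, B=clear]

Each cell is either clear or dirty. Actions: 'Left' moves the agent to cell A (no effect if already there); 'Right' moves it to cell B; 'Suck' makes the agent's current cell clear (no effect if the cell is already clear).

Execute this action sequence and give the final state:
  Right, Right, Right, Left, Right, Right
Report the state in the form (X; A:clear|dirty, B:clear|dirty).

(B; A:dirty, B:clear)

1) do Right; now (B; A:dirty, B:clear)
2) do Right; now (B; A:dirty, B:clear)
3) do Right; now (B; A:dirty, B:clear)
4) do Left; now (A; A:dirty, B:clear)
5) do Right; now (B; A:dirty, B:clear)
6) do Right; now (B; A:dirty, B:clear)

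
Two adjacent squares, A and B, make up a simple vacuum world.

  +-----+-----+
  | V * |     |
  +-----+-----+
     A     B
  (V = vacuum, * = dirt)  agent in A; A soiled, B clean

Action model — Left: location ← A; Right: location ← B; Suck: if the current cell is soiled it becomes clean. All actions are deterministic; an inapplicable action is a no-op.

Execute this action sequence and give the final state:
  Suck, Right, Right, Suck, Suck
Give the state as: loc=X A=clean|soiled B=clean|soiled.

loc=B A=clean B=clean

Suck (#1): loc=A A=clean B=clean
Right (#2): loc=B A=clean B=clean
Right (#3): loc=B A=clean B=clean
Suck (#4): loc=B A=clean B=clean
Suck (#5): loc=B A=clean B=clean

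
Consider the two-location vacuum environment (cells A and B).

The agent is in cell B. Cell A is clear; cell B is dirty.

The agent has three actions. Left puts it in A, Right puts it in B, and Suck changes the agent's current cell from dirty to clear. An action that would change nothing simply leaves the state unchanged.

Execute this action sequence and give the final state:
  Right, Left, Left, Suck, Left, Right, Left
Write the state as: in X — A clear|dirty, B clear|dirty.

in A — A clear, B dirty

1. Right → in B — A clear, B dirty
2. Left → in A — A clear, B dirty
3. Left → in A — A clear, B dirty
4. Suck → in A — A clear, B dirty
5. Left → in A — A clear, B dirty
6. Right → in B — A clear, B dirty
7. Left → in A — A clear, B dirty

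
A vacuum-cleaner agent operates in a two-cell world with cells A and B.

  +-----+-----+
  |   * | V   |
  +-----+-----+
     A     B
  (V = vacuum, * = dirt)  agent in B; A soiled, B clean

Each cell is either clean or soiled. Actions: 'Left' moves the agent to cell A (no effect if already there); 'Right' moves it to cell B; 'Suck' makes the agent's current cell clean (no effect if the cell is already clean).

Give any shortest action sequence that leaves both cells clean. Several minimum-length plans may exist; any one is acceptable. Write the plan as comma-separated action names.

Left, Suck

step 1/2 (Left): loc=A A=soiled B=clean
step 2/2 (Suck): loc=A A=clean B=clean
min 2: go A then Suck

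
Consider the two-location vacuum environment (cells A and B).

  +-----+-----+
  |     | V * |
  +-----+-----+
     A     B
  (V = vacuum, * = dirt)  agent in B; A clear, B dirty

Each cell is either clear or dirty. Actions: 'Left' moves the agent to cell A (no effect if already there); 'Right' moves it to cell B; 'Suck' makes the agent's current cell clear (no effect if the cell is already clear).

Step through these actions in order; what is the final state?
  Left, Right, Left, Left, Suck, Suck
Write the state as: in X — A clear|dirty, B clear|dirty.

step 1/6 (Left): in A — A clear, B dirty
step 2/6 (Right): in B — A clear, B dirty
step 3/6 (Left): in A — A clear, B dirty
step 4/6 (Left): in A — A clear, B dirty
step 5/6 (Suck): in A — A clear, B dirty
step 6/6 (Suck): in A — A clear, B dirty

in A — A clear, B dirty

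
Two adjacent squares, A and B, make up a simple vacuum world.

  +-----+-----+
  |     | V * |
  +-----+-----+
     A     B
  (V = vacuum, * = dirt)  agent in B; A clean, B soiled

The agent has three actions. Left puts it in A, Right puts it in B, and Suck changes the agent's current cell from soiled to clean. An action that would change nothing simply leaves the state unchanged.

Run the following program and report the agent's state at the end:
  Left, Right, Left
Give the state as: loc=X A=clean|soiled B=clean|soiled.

[1] after Left: loc=A A=clean B=soiled
[2] after Right: loc=B A=clean B=soiled
[3] after Left: loc=A A=clean B=soiled

loc=A A=clean B=soiled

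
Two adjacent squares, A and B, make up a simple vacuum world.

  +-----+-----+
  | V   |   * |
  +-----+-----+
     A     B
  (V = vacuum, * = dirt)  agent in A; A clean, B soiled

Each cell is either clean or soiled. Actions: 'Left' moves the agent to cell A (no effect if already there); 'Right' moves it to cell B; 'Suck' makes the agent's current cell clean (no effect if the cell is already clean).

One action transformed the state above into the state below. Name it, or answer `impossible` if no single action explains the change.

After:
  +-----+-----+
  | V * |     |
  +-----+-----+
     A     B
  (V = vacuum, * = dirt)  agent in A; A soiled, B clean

impossible

try  Left: (A; A:clean, B:soiled)
try Right: (B; A:clean, B:soiled)
try  Suck: (A; A:clean, B:soiled)
no single action produces the after-state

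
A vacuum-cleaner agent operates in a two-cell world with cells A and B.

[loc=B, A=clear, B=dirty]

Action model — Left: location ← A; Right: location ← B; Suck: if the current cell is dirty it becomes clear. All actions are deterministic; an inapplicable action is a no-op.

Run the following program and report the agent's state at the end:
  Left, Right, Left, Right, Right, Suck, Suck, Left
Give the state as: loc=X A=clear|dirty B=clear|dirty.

loc=A A=clear B=clear

1. Left → loc=A A=clear B=dirty
2. Right → loc=B A=clear B=dirty
3. Left → loc=A A=clear B=dirty
4. Right → loc=B A=clear B=dirty
5. Right → loc=B A=clear B=dirty
6. Suck → loc=B A=clear B=clear
7. Suck → loc=B A=clear B=clear
8. Left → loc=A A=clear B=clear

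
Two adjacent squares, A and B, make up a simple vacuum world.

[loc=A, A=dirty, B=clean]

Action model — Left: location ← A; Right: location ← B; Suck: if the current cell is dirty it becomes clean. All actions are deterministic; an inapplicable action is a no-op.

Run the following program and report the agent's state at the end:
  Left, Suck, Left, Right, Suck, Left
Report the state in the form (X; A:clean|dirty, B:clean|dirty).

1. Left → (A; A:dirty, B:clean)
2. Suck → (A; A:clean, B:clean)
3. Left → (A; A:clean, B:clean)
4. Right → (B; A:clean, B:clean)
5. Suck → (B; A:clean, B:clean)
6. Left → (A; A:clean, B:clean)

(A; A:clean, B:clean)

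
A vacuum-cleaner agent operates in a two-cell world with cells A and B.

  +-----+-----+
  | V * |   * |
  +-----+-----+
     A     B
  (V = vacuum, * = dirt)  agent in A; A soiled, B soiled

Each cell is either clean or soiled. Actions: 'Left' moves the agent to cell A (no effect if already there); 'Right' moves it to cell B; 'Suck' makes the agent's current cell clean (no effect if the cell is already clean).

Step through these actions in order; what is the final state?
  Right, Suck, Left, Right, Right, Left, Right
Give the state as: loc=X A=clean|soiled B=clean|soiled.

step 1/7 (Right): loc=B A=soiled B=soiled
step 2/7 (Suck): loc=B A=soiled B=clean
step 3/7 (Left): loc=A A=soiled B=clean
step 4/7 (Right): loc=B A=soiled B=clean
step 5/7 (Right): loc=B A=soiled B=clean
step 6/7 (Left): loc=A A=soiled B=clean
step 7/7 (Right): loc=B A=soiled B=clean

loc=B A=soiled B=clean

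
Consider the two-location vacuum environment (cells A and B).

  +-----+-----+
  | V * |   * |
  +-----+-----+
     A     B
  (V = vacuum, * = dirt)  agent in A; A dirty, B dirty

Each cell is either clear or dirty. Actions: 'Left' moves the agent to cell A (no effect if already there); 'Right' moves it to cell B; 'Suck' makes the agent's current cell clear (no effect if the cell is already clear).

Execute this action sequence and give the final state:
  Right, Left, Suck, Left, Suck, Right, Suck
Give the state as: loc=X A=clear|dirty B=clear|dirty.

Right (#1): loc=B A=dirty B=dirty
Left (#2): loc=A A=dirty B=dirty
Suck (#3): loc=A A=clear B=dirty
Left (#4): loc=A A=clear B=dirty
Suck (#5): loc=A A=clear B=dirty
Right (#6): loc=B A=clear B=dirty
Suck (#7): loc=B A=clear B=clear

loc=B A=clear B=clear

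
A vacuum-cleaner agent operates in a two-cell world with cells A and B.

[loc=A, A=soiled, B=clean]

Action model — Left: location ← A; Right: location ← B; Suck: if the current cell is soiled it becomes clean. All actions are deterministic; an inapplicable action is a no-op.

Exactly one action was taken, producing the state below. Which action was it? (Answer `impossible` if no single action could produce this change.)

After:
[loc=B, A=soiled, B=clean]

Right

try  Left: (A; A:soiled, B:clean)
try Right: (B; A:soiled, B:clean)  ← match
try  Suck: (A; A:clean, B:clean)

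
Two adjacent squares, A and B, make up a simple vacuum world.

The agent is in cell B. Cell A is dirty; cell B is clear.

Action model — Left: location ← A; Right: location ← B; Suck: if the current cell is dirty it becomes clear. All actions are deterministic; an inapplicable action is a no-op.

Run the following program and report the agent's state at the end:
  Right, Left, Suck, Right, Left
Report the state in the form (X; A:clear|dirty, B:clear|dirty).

step 1/5 (Right): (B; A:dirty, B:clear)
step 2/5 (Left): (A; A:dirty, B:clear)
step 3/5 (Suck): (A; A:clear, B:clear)
step 4/5 (Right): (B; A:clear, B:clear)
step 5/5 (Left): (A; A:clear, B:clear)

(A; A:clear, B:clear)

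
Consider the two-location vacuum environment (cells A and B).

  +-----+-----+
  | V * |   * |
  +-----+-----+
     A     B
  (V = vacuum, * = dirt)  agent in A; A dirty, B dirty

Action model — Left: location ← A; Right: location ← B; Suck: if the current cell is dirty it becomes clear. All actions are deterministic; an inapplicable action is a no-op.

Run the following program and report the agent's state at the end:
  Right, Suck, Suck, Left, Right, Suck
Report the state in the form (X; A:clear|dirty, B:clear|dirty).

(B; A:dirty, B:clear)

step 1/6 (Right): (B; A:dirty, B:dirty)
step 2/6 (Suck): (B; A:dirty, B:clear)
step 3/6 (Suck): (B; A:dirty, B:clear)
step 4/6 (Left): (A; A:dirty, B:clear)
step 5/6 (Right): (B; A:dirty, B:clear)
step 6/6 (Suck): (B; A:dirty, B:clear)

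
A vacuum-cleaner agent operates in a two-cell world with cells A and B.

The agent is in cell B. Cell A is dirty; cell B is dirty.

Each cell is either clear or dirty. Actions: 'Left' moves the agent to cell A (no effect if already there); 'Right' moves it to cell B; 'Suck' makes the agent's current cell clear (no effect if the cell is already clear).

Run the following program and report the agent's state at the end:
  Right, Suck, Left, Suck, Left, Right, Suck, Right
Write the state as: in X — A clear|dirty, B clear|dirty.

1) do Right; now in B — A dirty, B dirty
2) do Suck; now in B — A dirty, B clear
3) do Left; now in A — A dirty, B clear
4) do Suck; now in A — A clear, B clear
5) do Left; now in A — A clear, B clear
6) do Right; now in B — A clear, B clear
7) do Suck; now in B — A clear, B clear
8) do Right; now in B — A clear, B clear

in B — A clear, B clear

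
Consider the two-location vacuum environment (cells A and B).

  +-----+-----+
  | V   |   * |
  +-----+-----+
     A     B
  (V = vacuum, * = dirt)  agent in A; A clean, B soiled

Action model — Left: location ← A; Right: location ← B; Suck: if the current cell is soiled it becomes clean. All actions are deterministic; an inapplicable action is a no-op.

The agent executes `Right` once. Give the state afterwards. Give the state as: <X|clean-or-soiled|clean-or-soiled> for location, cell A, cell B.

<B|clean|soiled>

start: <A|clean|soiled>
Right (#1): <B|clean|soiled>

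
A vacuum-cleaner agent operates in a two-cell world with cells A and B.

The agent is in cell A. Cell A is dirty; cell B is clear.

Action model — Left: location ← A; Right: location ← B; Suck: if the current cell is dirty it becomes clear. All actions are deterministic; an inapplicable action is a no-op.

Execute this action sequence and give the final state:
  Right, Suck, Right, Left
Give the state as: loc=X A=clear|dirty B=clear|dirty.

loc=A A=dirty B=clear

1) do Right; now loc=B A=dirty B=clear
2) do Suck; now loc=B A=dirty B=clear
3) do Right; now loc=B A=dirty B=clear
4) do Left; now loc=A A=dirty B=clear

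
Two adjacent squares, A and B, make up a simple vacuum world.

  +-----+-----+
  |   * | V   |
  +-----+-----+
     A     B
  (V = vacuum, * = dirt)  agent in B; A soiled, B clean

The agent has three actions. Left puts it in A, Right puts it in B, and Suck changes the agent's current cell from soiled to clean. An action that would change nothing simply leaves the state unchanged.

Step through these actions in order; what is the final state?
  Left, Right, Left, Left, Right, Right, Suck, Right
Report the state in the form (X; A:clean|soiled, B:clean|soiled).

(B; A:soiled, B:clean)

1) do Left; now (A; A:soiled, B:clean)
2) do Right; now (B; A:soiled, B:clean)
3) do Left; now (A; A:soiled, B:clean)
4) do Left; now (A; A:soiled, B:clean)
5) do Right; now (B; A:soiled, B:clean)
6) do Right; now (B; A:soiled, B:clean)
7) do Suck; now (B; A:soiled, B:clean)
8) do Right; now (B; A:soiled, B:clean)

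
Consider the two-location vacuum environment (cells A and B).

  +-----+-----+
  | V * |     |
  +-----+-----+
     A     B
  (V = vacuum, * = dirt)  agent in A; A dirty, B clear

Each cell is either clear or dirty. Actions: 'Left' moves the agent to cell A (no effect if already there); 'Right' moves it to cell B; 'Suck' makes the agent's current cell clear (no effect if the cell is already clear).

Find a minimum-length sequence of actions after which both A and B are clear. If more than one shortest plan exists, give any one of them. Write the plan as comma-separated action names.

Suck

[1] after Suck: loc=A A=clear B=clear
min 1: A is dirty, one Suck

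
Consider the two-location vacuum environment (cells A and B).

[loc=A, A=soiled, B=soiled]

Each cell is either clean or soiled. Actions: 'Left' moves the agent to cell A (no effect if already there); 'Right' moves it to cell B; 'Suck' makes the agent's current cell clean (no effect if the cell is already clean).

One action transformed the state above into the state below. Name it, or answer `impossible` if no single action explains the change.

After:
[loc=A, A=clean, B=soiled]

Suck

try  Left: (A; A:soiled, B:soiled)
try Right: (B; A:soiled, B:soiled)
try  Suck: (A; A:clean, B:soiled)  ← match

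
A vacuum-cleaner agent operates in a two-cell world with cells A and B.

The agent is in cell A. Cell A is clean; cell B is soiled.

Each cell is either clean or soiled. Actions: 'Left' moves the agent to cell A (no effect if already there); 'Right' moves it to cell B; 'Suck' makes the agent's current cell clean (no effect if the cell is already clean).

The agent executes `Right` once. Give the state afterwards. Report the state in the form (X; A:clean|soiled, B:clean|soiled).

(B; A:clean, B:soiled)

start: (A; A:clean, B:soiled)
t=1 Right ⇒ (B; A:clean, B:soiled)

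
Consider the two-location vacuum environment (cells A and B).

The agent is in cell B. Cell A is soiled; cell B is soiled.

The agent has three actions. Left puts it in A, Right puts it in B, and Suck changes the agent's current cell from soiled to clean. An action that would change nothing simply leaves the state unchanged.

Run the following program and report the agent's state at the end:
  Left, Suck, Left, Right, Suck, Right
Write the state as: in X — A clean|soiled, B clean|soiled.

step 1/6 (Left): in A — A soiled, B soiled
step 2/6 (Suck): in A — A clean, B soiled
step 3/6 (Left): in A — A clean, B soiled
step 4/6 (Right): in B — A clean, B soiled
step 5/6 (Suck): in B — A clean, B clean
step 6/6 (Right): in B — A clean, B clean

in B — A clean, B clean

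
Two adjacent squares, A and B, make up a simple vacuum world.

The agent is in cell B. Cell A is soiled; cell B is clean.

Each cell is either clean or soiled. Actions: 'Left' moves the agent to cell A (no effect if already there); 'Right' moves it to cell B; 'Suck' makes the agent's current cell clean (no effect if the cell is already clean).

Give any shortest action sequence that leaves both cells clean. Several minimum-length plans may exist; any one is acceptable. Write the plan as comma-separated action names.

t=1 Left ⇒ in A — A soiled, B clean
t=2 Suck ⇒ in A — A clean, B clean
min 2: go A then Suck

Left, Suck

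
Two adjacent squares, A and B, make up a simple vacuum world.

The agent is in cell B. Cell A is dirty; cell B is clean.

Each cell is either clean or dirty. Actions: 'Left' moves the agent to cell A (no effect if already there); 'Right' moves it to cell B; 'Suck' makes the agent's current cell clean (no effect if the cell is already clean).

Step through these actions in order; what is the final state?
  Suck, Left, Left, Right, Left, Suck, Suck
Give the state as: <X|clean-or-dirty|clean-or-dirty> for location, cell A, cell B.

[1] after Suck: <B|dirty|clean>
[2] after Left: <A|dirty|clean>
[3] after Left: <A|dirty|clean>
[4] after Right: <B|dirty|clean>
[5] after Left: <A|dirty|clean>
[6] after Suck: <A|clean|clean>
[7] after Suck: <A|clean|clean>

<A|clean|clean>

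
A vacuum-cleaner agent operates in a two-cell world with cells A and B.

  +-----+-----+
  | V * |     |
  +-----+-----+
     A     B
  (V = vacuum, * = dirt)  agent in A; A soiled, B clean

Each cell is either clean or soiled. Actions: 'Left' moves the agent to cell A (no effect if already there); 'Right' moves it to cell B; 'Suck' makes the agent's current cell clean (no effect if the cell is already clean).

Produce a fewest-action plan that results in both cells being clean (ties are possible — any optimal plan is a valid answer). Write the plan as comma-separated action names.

Suck

t=1 Suck ⇒ (A; A:clean, B:clean)
min 1: A is soiled, one Suck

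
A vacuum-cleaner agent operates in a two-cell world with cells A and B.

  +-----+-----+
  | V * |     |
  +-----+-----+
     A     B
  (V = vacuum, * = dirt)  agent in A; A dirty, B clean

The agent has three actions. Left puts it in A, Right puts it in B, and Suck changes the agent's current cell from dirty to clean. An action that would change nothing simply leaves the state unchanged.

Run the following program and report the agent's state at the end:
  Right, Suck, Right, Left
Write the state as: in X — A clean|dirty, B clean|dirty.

in A — A dirty, B clean

Right (#1): in B — A dirty, B clean
Suck (#2): in B — A dirty, B clean
Right (#3): in B — A dirty, B clean
Left (#4): in A — A dirty, B clean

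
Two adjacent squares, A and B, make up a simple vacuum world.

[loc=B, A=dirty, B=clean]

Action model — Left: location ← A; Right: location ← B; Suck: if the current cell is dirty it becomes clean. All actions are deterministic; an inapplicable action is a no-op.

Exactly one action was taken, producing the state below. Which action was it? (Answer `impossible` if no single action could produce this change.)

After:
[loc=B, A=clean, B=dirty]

impossible

try  Left: <A|dirty|clean>
try Right: <B|dirty|clean>
try  Suck: <B|dirty|clean>
no single action produces the after-state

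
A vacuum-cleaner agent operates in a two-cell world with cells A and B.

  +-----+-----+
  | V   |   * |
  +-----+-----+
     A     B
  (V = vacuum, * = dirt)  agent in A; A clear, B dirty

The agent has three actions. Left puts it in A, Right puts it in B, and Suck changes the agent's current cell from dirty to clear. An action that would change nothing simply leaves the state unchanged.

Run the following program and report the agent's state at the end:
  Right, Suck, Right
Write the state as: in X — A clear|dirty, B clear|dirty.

in B — A clear, B clear

[1] after Right: in B — A clear, B dirty
[2] after Suck: in B — A clear, B clear
[3] after Right: in B — A clear, B clear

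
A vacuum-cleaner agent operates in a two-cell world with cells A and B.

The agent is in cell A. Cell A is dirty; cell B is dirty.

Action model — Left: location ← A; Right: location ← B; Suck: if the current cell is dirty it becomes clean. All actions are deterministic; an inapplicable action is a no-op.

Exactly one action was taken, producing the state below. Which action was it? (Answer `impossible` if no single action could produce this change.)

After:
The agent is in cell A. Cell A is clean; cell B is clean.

try  Left: <A|dirty|dirty>
try Right: <B|dirty|dirty>
try  Suck: <A|clean|dirty>
no single action produces the after-state

impossible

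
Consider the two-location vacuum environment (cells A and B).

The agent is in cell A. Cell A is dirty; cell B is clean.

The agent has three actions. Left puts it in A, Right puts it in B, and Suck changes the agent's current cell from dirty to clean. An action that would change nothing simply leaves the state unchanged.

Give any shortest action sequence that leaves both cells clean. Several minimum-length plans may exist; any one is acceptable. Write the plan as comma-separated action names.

t=1 Suck ⇒ (A; A:clean, B:clean)
min 1: A is dirty, one Suck

Suck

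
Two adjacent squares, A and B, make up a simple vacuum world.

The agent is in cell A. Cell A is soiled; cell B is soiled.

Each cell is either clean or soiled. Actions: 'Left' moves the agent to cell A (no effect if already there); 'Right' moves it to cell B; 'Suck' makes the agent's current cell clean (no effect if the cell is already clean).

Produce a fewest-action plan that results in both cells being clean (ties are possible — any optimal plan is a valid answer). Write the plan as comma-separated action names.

Suck, Right, Suck

[1] after Suck: (A; A:clean, B:soiled)
[2] after Right: (B; A:clean, B:soiled)
[3] after Suck: (B; A:clean, B:clean)
min 3: Suck A + move + Suck B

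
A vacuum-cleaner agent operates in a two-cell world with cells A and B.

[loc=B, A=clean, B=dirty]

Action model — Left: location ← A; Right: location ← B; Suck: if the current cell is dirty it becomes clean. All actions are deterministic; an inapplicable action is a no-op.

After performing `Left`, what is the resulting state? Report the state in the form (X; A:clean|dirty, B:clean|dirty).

start: (B; A:clean, B:dirty)
t=1 Left ⇒ (A; A:clean, B:dirty)

(A; A:clean, B:dirty)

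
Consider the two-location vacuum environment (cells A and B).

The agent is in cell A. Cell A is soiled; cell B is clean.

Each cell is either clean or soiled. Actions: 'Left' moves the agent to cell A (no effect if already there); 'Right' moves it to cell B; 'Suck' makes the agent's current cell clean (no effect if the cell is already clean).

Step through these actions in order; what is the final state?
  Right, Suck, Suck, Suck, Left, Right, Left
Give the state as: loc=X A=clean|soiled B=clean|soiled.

1. Right → loc=B A=soiled B=clean
2. Suck → loc=B A=soiled B=clean
3. Suck → loc=B A=soiled B=clean
4. Suck → loc=B A=soiled B=clean
5. Left → loc=A A=soiled B=clean
6. Right → loc=B A=soiled B=clean
7. Left → loc=A A=soiled B=clean

loc=A A=soiled B=clean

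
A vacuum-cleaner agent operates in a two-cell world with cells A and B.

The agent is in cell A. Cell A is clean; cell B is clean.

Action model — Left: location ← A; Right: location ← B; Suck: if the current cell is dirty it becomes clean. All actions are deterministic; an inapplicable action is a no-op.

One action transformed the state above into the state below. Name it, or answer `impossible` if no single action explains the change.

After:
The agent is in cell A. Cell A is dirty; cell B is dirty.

impossible

try  Left: in A — A clean, B clean
try Right: in B — A clean, B clean
try  Suck: in A — A clean, B clean
no single action produces the after-state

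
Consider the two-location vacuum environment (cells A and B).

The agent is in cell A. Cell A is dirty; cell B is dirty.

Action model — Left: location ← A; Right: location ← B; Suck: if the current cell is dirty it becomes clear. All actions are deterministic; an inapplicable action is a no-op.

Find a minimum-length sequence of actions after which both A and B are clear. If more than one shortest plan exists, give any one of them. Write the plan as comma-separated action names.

1. Suck → loc=A A=clear B=dirty
2. Right → loc=B A=clear B=dirty
3. Suck → loc=B A=clear B=clear
min 3: Suck A + move + Suck B

Suck, Right, Suck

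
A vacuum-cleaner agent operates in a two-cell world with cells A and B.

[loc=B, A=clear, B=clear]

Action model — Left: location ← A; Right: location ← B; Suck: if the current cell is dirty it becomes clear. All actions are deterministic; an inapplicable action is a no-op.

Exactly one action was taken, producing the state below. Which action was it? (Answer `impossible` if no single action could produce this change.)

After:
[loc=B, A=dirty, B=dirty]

try  Left: loc=A A=clear B=clear
try Right: loc=B A=clear B=clear
try  Suck: loc=B A=clear B=clear
no single action produces the after-state

impossible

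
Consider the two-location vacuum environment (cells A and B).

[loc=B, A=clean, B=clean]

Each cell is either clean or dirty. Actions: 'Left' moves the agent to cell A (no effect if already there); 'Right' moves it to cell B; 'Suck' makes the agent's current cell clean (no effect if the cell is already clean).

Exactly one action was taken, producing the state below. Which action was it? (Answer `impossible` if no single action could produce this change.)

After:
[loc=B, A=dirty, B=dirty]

try  Left: in A — A clean, B clean
try Right: in B — A clean, B clean
try  Suck: in B — A clean, B clean
no single action produces the after-state

impossible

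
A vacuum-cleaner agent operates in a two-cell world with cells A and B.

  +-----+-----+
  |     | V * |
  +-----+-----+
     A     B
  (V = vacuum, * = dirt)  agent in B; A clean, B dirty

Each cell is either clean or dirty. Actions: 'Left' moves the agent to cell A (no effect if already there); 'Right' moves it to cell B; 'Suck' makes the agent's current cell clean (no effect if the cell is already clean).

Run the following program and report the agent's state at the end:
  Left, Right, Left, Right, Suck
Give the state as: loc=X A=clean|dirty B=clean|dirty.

loc=B A=clean B=clean

1) do Left; now loc=A A=clean B=dirty
2) do Right; now loc=B A=clean B=dirty
3) do Left; now loc=A A=clean B=dirty
4) do Right; now loc=B A=clean B=dirty
5) do Suck; now loc=B A=clean B=clean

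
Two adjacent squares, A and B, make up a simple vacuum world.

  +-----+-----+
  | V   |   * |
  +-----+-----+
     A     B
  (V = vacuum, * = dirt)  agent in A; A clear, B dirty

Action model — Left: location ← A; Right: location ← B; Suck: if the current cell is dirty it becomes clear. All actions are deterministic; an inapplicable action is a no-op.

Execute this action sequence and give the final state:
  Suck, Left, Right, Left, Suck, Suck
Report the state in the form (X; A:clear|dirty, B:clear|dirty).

1) do Suck; now (A; A:clear, B:dirty)
2) do Left; now (A; A:clear, B:dirty)
3) do Right; now (B; A:clear, B:dirty)
4) do Left; now (A; A:clear, B:dirty)
5) do Suck; now (A; A:clear, B:dirty)
6) do Suck; now (A; A:clear, B:dirty)

(A; A:clear, B:dirty)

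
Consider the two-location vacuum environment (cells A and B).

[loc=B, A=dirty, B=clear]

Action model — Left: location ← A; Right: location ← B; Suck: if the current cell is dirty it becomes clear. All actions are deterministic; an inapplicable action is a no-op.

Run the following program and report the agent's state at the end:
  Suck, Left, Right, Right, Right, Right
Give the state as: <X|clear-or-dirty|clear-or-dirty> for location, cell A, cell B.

[1] after Suck: <B|dirty|clear>
[2] after Left: <A|dirty|clear>
[3] after Right: <B|dirty|clear>
[4] after Right: <B|dirty|clear>
[5] after Right: <B|dirty|clear>
[6] after Right: <B|dirty|clear>

<B|dirty|clear>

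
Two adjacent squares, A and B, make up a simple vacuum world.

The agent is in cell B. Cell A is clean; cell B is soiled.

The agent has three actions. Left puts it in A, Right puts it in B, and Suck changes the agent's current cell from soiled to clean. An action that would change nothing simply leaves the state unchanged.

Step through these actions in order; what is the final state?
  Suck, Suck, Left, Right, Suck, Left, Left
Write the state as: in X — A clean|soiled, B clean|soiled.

in A — A clean, B clean

[1] after Suck: in B — A clean, B clean
[2] after Suck: in B — A clean, B clean
[3] after Left: in A — A clean, B clean
[4] after Right: in B — A clean, B clean
[5] after Suck: in B — A clean, B clean
[6] after Left: in A — A clean, B clean
[7] after Left: in A — A clean, B clean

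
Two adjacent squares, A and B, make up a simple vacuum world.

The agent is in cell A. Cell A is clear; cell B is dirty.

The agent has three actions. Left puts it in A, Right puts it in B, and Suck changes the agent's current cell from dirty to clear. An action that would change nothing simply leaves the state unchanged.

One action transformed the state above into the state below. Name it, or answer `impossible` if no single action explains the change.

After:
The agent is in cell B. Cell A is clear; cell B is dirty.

Right

try  Left: loc=A A=clear B=dirty
try Right: loc=B A=clear B=dirty  ← match
try  Suck: loc=A A=clear B=dirty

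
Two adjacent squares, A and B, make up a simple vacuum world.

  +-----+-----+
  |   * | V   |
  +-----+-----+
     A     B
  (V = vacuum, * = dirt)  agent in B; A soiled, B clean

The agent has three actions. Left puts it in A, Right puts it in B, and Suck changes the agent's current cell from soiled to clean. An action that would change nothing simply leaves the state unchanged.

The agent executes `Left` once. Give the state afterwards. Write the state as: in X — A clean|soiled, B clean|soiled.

in A — A soiled, B clean

start: in B — A soiled, B clean
step 1/1 (Left): in A — A soiled, B clean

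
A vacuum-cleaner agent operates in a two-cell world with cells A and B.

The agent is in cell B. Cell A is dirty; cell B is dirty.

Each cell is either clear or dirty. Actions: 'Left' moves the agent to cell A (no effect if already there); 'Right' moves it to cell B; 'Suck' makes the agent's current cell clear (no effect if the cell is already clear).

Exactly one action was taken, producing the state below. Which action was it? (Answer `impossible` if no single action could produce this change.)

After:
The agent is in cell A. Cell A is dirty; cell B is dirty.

Left

try  Left: <A|dirty|dirty>  ← match
try Right: <B|dirty|dirty>
try  Suck: <B|dirty|clear>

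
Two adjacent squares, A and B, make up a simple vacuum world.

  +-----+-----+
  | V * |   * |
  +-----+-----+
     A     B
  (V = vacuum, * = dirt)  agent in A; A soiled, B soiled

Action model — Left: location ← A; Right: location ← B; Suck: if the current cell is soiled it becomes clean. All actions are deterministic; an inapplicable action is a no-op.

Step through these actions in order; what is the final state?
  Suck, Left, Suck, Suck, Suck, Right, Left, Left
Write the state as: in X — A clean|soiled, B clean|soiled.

in A — A clean, B soiled

step 1/8 (Suck): in A — A clean, B soiled
step 2/8 (Left): in A — A clean, B soiled
step 3/8 (Suck): in A — A clean, B soiled
step 4/8 (Suck): in A — A clean, B soiled
step 5/8 (Suck): in A — A clean, B soiled
step 6/8 (Right): in B — A clean, B soiled
step 7/8 (Left): in A — A clean, B soiled
step 8/8 (Left): in A — A clean, B soiled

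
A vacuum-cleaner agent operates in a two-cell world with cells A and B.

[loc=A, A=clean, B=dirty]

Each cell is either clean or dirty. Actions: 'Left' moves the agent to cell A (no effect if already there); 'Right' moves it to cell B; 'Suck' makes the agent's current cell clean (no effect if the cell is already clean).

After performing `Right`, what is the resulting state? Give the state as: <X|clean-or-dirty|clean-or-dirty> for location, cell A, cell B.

<B|clean|dirty>

start: <A|clean|dirty>
[1] after Right: <B|clean|dirty>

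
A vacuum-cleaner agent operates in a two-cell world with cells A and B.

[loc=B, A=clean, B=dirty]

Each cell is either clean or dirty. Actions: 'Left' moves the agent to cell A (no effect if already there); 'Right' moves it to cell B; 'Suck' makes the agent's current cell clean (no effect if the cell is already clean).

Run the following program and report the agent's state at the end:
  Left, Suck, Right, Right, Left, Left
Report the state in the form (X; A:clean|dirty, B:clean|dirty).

(A; A:clean, B:dirty)

t=1 Left ⇒ (A; A:clean, B:dirty)
t=2 Suck ⇒ (A; A:clean, B:dirty)
t=3 Right ⇒ (B; A:clean, B:dirty)
t=4 Right ⇒ (B; A:clean, B:dirty)
t=5 Left ⇒ (A; A:clean, B:dirty)
t=6 Left ⇒ (A; A:clean, B:dirty)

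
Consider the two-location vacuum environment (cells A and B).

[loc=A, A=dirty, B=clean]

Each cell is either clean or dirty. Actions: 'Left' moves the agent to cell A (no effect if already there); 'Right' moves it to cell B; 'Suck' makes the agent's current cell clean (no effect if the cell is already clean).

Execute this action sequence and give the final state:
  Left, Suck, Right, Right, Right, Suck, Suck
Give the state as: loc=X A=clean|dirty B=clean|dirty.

[1] after Left: loc=A A=dirty B=clean
[2] after Suck: loc=A A=clean B=clean
[3] after Right: loc=B A=clean B=clean
[4] after Right: loc=B A=clean B=clean
[5] after Right: loc=B A=clean B=clean
[6] after Suck: loc=B A=clean B=clean
[7] after Suck: loc=B A=clean B=clean

loc=B A=clean B=clean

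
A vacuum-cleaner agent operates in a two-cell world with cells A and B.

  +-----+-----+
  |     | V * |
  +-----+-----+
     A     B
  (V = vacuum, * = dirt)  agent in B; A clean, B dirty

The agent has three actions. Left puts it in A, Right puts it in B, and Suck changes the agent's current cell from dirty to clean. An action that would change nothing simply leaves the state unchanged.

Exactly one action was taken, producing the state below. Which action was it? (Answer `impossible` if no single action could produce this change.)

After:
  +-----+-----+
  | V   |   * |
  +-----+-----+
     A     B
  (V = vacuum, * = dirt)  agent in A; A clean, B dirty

Left

try  Left: <A|clean|dirty>  ← match
try Right: <B|clean|dirty>
try  Suck: <B|clean|clean>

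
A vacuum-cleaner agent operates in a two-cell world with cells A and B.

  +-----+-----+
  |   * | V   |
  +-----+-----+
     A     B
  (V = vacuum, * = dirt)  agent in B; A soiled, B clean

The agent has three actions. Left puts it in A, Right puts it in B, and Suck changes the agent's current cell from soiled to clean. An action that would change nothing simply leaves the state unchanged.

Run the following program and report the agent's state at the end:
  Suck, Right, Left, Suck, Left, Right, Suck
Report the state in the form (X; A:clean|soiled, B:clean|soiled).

step 1/7 (Suck): (B; A:soiled, B:clean)
step 2/7 (Right): (B; A:soiled, B:clean)
step 3/7 (Left): (A; A:soiled, B:clean)
step 4/7 (Suck): (A; A:clean, B:clean)
step 5/7 (Left): (A; A:clean, B:clean)
step 6/7 (Right): (B; A:clean, B:clean)
step 7/7 (Suck): (B; A:clean, B:clean)

(B; A:clean, B:clean)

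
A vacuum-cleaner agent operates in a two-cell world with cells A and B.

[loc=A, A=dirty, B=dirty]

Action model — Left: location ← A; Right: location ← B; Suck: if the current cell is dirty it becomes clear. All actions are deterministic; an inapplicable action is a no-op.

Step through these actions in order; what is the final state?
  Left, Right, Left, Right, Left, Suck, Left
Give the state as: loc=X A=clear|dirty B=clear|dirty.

1. Left → loc=A A=dirty B=dirty
2. Right → loc=B A=dirty B=dirty
3. Left → loc=A A=dirty B=dirty
4. Right → loc=B A=dirty B=dirty
5. Left → loc=A A=dirty B=dirty
6. Suck → loc=A A=clear B=dirty
7. Left → loc=A A=clear B=dirty

loc=A A=clear B=dirty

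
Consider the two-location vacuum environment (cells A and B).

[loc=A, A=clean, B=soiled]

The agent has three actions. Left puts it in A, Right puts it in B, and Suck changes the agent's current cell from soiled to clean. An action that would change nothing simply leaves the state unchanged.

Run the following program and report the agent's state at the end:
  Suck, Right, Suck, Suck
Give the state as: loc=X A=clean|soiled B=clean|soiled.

1) do Suck; now loc=A A=clean B=soiled
2) do Right; now loc=B A=clean B=soiled
3) do Suck; now loc=B A=clean B=clean
4) do Suck; now loc=B A=clean B=clean

loc=B A=clean B=clean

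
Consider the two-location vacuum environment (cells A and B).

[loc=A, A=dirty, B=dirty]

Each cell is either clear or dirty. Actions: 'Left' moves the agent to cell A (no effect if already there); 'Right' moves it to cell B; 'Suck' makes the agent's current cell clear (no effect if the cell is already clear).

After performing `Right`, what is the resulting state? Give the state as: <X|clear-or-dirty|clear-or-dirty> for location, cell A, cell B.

<B|dirty|dirty>

start: <A|dirty|dirty>
Right (#1): <B|dirty|dirty>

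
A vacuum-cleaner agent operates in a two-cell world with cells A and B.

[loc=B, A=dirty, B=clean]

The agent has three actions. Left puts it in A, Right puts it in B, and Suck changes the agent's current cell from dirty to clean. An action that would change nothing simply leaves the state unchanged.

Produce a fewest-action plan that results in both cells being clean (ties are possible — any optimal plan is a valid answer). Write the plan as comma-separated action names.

Left, Suck

Left (#1): (A; A:dirty, B:clean)
Suck (#2): (A; A:clean, B:clean)
min 2: go A then Suck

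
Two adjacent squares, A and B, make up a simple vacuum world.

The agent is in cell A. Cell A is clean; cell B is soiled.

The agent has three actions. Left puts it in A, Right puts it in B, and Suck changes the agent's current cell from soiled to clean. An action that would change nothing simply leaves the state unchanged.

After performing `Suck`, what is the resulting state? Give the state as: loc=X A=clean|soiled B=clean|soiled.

loc=A A=clean B=soiled

start: loc=A A=clean B=soiled
step 1/1 (Suck): loc=A A=clean B=soiled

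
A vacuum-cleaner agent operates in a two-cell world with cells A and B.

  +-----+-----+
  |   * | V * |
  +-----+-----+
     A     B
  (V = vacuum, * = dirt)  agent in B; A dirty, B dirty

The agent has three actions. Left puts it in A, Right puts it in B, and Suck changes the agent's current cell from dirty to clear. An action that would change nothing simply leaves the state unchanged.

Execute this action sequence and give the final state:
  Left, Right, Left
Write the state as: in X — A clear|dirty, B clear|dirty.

in A — A dirty, B dirty

step 1/3 (Left): in A — A dirty, B dirty
step 2/3 (Right): in B — A dirty, B dirty
step 3/3 (Left): in A — A dirty, B dirty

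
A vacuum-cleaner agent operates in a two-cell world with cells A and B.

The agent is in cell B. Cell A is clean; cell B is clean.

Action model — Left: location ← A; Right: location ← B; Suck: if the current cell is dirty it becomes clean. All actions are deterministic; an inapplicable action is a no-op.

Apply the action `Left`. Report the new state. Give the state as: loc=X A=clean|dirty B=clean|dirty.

loc=A A=clean B=clean

start: loc=B A=clean B=clean
1. Left → loc=A A=clean B=clean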